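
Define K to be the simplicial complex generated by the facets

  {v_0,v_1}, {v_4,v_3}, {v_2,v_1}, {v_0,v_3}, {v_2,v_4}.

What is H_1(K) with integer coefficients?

H_1 = Z.

Fix the vertex order v_0 < v_1 < v_2 < v_3 < v_4 and write every simplex with vertices in increasing order. Then dim K = 1 and the simplices of K are:

  0-simplices (5): [v_0], [v_1], [v_2], [v_3], [v_4]
  1-simplices (5): [v_0,v_1], [v_0,v_3], [v_1,v_2], [v_2,v_4], [v_3,v_4]

so the chain groups are C_0 ≅ Z^5, C_1 ≅ Z^5.

Boundary ∂_1: C_1 → C_0 is given by ∂[p,q] = [q] − [p]. For instance
  ∂[v_2,v_4] = [v_4] − [v_2].
The resulting 5×5 matrix has rank 4, and its Smith normal form has invariant factors (1,1,1,1).

Computing H_k = (kernel of ∂_k) / (image of ∂_{k+1}):

  H_1: rank ker ∂_1 − rank ∂_2 = (5 − 4) − 0 = 1, and there is no ∂_2, so H_1 ≅ Z.

(K is a triangulation of the circle S^1.)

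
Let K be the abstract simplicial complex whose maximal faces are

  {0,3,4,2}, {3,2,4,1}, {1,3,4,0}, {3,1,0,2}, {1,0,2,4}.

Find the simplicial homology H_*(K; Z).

H_0 = Z,  H_1 = 0,  H_2 = 0,  H_3 = Z.

Order the vertices as 0 < 1 < 2 < 3 < 4. Listing each simplex with vertices in this order, K has dimension 3 with simplices:

  0-simplices (5): [0], [1], [2], [3], [4]
  1-simplices (10): [0,1], [0,2], [0,3], [0,4], [1,2], [1,3], [1,4], [2,3], [2,4], [3,4]
  2-simplices (10): [0,1,2], [0,1,3], [0,1,4], [0,2,3], [0,2,4], [0,3,4], [1,2,3], [1,2,4], [1,3,4], [2,3,4]
  3-simplices (5): [0,1,2,3], [0,1,2,4], [0,1,3,4], [0,2,3,4], [1,2,3,4]

giving chain groups C_0 ≅ Z^5, C_1 ≅ Z^10, C_2 ≅ Z^10, C_3 ≅ Z^5.

∂_1: C_1 → C_0 maps an edge to its endpoints' difference, ∂[p,q] = q − p. For instance
  ∂[2,3] = [3] − [2].
The resulting 5×10 matrix has rank 4, and its Smith normal form has invariant factors (1,1,1,1).

The boundary map ∂_2: C_2 → C_1 acts by ∂[p,q,r] = [q,r] − [p,r] + [p,q]. For instance
  ∂[2,3,4] = [3,4] − [2,4] + [2,3],
  ∂[0,3,4] = [3,4] − [0,4] + [0,3].
As a 10×10 matrix over Z this has rank 6, with invariant factors (1,1,1,1,1,1).

Boundary ∂_3: C_3 → C_2 sends each 3-simplex σ to the alternating sum Σ_i (−1)^i (σ with its i-th vertex removed). For instance
  ∂[1,2,3,4] = [2,3,4] − [1,3,4] + [1,2,4] − [1,2,3],
  ∂[0,1,3,4] = [1,3,4] − [0,3,4] + [0,1,4] − [0,1,3].
This gives a 10×5 integer matrix of rank 4; reducing to Smith normal form yields diagonal entries (1,1,1,1).

From H_k ≅ ker(∂_k) / im(∂_{k+1}) we obtain:

  H_0: rank C_0 − rank ∂_1 = 5 − 4 = 1, and the invariant factors of ∂_1 are all 1, so H_0 = Z.
  H_1: rank ker ∂_1 − rank ∂_2 = (10 − 4) − 6 = 0, and the invariant factors of ∂_2 are all 1, so H_1 = 0.
  H_2: rank ker ∂_2 − rank ∂_3 = (10 − 6) − 4 = 0, and the invariant factors of ∂_3 are all 1, so H_2 = 0.
  H_3: rank ker ∂_3 − rank ∂_4 = (5 − 4) − 0 = 1, and there is no ∂_4, so H_3 = Z.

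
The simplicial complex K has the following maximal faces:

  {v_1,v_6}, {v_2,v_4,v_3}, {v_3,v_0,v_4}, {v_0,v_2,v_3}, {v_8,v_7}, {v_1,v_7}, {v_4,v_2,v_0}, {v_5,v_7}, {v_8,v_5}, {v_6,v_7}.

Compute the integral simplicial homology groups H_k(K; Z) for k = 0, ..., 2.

H_0 = Z^2,  H_1 = Z^2,  H_2 = Z.

We work with the vertex ordering v_0 < v_1 < v_2 < v_3 < v_4 < v_5 < v_6 < v_7 < v_8. The simplices of K, each written with vertices in increasing order, are:

  0-simplices (9): [v_0], [v_1], [v_2], [v_3], [v_4], [v_5], [v_6], [v_7], [v_8]
  1-simplices (12): [v_0,v_2], [v_0,v_3], [v_0,v_4], [v_1,v_6], [v_1,v_7], [v_2,v_3], [v_2,v_4], [v_3,v_4], [v_5,v_7], [v_5,v_8], [v_6,v_7], [v_7,v_8]
  2-simplices (4): [v_0,v_2,v_3], [v_0,v_2,v_4], [v_0,v_3,v_4], [v_2,v_3,v_4]

giving chain groups C_0 ≅ Z^9, C_1 ≅ Z^12, C_2 ≅ Z^4.

Boundary ∂_1: C_1 → C_0 sends each edge [p,q] (with p < q) to q − p. For instance
  ∂[v_1,v_6] = [v_6] − [v_1].
As a 9×12 matrix over Z this has rank 7, with invariant factors (1,1,1,1,1,1,1).

The boundary map ∂_2: C_2 → C_1 acts by ∂[p,q,r] = [q,r] − [p,r] + [p,q]. For instance
  ∂[v_0,v_2,v_4] = [v_2,v_4] − [v_0,v_4] + [v_0,v_2],
  ∂[v_2,v_3,v_4] = [v_3,v_4] − [v_2,v_4] + [v_2,v_3].
The 12×4 boundary matrix has rank 3 and Smith normal form diag(1,1,1).

Computing H_k = (kernel of ∂_k) / (image of ∂_{k+1}):

  H_0: rank C_0 − rank ∂_1 = 9 − 7 = 2, and the invariant factors of ∂_1 are all 1, so H_0 = Z^2.
  H_1: rank ker ∂_1 − rank ∂_2 = (12 − 7) − 3 = 2, and the invariant factors of ∂_2 are all 1, so H_1 = Z^2.
  H_2: rank ker ∂_2 − rank ∂_3 = (4 − 3) − 0 = 1, and there is no ∂_3, so H_2 = Z.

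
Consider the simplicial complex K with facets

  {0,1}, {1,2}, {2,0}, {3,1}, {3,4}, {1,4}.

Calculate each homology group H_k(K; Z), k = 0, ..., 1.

Order the vertices as 0 < 1 < 2 < 3 < 4. Listing each simplex with vertices in this order, K has dimension 1 with simplices:

  0-simplices (5): [0], [1], [2], [3], [4]
  1-simplices (6): [0,1], [0,2], [1,2], [1,3], [1,4], [3,4]

giving chain groups C_0 ≅ Z^5, C_1 ≅ Z^6.

The boundary map ∂_1: C_1 → C_0 sends each edge [p,q] (with p < q) to q − p. For instance
  ∂[0,1] = [1] − [0].
The resulting 5×6 matrix has rank 4, and its Smith normal form has invariant factors (1,1,1,1).

Now H_k = ker ∂_k / im ∂_{k+1}, so:

  H_0: rank C_0 − rank ∂_1 = 5 − 4 = 1, and the invariant factors of ∂_1 are all 1, so H_0 ≅ Z.
  H_1: rank ker ∂_1 − rank ∂_2 = (6 − 4) − 0 = 2, and there is no ∂_2, so H_1 ≅ Z^2.

H_0 ≅ Z,  H_1 ≅ Z^2.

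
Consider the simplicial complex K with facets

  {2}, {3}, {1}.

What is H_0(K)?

H_0 ≅ Z^3.

Fix the vertex order 1 < 2 < 3 and write every simplex with vertices in increasing order. Then dim K = 0 and the simplices of K are:

  0-simplices (3): [1], [2], [3]

giving chain groups C_0 ≅ Z^3.

Reading off H_k = ker ∂_k / im ∂_{k+1}:

  H_0: rank C_0 − rank ∂_1 = 3 − 0 = 3, and there is no ∂_1, so H_0 = Z^3.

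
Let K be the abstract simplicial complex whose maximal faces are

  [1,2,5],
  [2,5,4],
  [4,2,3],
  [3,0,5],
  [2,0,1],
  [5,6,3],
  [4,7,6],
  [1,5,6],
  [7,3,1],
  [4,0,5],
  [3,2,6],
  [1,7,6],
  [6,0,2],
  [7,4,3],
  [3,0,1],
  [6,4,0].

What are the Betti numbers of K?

b_0 = 1, b_1 = 2, b_2 = 1.

K has 8 vertices, 24 edges, 16 triangles.
rank ∂_0 = 0, rank ∂_1 = 7 ⇒ b_0 = 8 − 0 − 7 = 1; all invariant factors of ∂_1 are 1 so no torsion. So H_0 ≅ Z.
rank ∂_1 = 7, rank ∂_2 = 15 ⇒ b_1 = 24 − 7 − 15 = 2; all invariant factors of ∂_2 are 1 so no torsion. So H_1 ≅ Z^2.
rank ∂_2 = 15, rank ∂_3 = 0 ⇒ b_2 = 16 − 15 − 0 = 1. So H_2 ≅ Z.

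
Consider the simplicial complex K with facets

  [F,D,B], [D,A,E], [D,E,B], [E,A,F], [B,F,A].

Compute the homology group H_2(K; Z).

Take the total order A < B < D < E < F on the vertex set. Then K (dimension 2) consists of the simplices:

  0-simplices (5): A, B, D, E, F
  1-simplices (10): AB, AD, AE, AF, BD, BE, BF, DE, DF, EF
  2-simplices (5): ABF, ADE, AEF, BDE, BDF

Hence C_0 ≅ Z^5, C_1 ≅ Z^10, C_2 ≅ Z^5.

Boundary ∂_1: C_1 → C_0 sends each edge [p,q] (with p < q) to q − p. For instance
  ∂BE = E − B.
The 5×10 boundary matrix has rank 4 and Smith normal form diag(1,1,1,1).

Boundary ∂_2: C_2 → C_1 maps a triangle to the signed sum of its edges. For instance
  ∂BDE = DE − BE + BD,
  ∂BDF = DF − BF + BD.
The 10×5 boundary matrix has rank 5 and Smith normal form diag(1,1,1,1,1).

Computing H_k = (kernel of ∂_k) / (image of ∂_{k+1}):

  H_2: rank ker ∂_2 − rank ∂_3 = (5 − 5) − 0 = 0, and there is no ∂_3, so H_2 ≅ 0.

H_2 = 0.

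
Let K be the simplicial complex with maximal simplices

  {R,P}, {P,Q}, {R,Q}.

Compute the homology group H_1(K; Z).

Take the total order P < Q < R on the vertex set. Then K (dimension 1) consists of the simplices:

  0-simplices (3): P, Q, R
  1-simplices (3): PQ, PR, QR

giving chain groups C_0 ≅ Z^3, C_1 ≅ Z^3.

The boundary map ∂_1: C_1 → C_0 is given by ∂[p,q] = [q] − [p]. For instance
  ∂PQ = Q − P.
The resulting 3×3 matrix has rank 2, and its Smith normal form has invariant factors (1,1).

From H_k ≅ ker(∂_k) / im(∂_{k+1}) we obtain:

  H_1: rank ker ∂_1 − rank ∂_2 = (3 − 2) − 0 = 1, and there is no ∂_2, so H_1 ≅ Z.

H_1 = Z.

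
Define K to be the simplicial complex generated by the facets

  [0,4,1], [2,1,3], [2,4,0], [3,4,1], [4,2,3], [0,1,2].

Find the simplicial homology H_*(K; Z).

We work with the vertex ordering 0 < 1 < 2 < 3 < 4. The simplices of K, each written with vertices in increasing order, are:

  0-simplices (5): [0], [1], [2], [3], [4]
  1-simplices (9): [0,1], [0,2], [0,4], [1,2], [1,3], [1,4], [2,3], [2,4], [3,4]
  2-simplices (6): [0,1,2], [0,1,4], [0,2,4], [1,2,3], [1,3,4], [2,3,4]

giving chain groups C_0 ≅ Z^5, C_1 ≅ Z^9, C_2 ≅ Z^6.

The boundary map ∂_1: C_1 → C_0 is given by ∂[p,q] = [q] − [p]. For instance
  ∂[1,2] = [2] − [1].
This gives a 5×9 integer matrix of rank 4; reducing to Smith normal form yields diagonal entries (1,1,1,1).

∂_2: C_2 → C_1 maps a triangle to the signed sum of its edges. For instance
  ∂[1,2,3] = [2,3] − [1,3] + [1,2],
  ∂[2,3,4] = [3,4] − [2,4] + [2,3].
The resulting 9×6 matrix has rank 5, and its Smith normal form has invariant factors (1,1,1,1,1).

From H_k ≅ ker(∂_k) / im(∂_{k+1}) we obtain:

  H_0: rank C_0 − rank ∂_1 = 5 − 4 = 1, and the invariant factors of ∂_1 are all 1, so H_0 ≅ Z.
  H_1: rank ker ∂_1 − rank ∂_2 = (9 − 4) − 5 = 0, and the invariant factors of ∂_2 are all 1, so H_1 ≅ 0.
  H_2: rank ker ∂_2 − rank ∂_3 = (6 − 5) − 0 = 1, and there is no ∂_3, so H_2 ≅ Z.

As a check, the Euler characteristic is 5 − 9 + 6 = 2, which agrees with 1 − 0 + 1 = 2.
(K is a triangulation of the 2-sphere S^2.)

H_0 = Z,  H_1 = 0,  H_2 = Z.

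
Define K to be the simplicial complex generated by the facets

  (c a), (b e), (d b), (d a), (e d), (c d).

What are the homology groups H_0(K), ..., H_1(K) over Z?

We work with the vertex ordering a < b < c < d < e. The simplices of K, each written with vertices in increasing order, are:

  0-simplices (5): a, b, c, d, e
  1-simplices (6): ac, ad, bd, be, cd, de

giving chain groups C_0 ≅ Z^5, C_1 ≅ Z^6.

Boundary ∂_1: C_1 → C_0 sends each edge [p,q] (with p < q) to q − p.
The resulting 5×6 matrix has rank 4, and its Smith normal form has invariant factors (1,1,1,1).

Reading off H_k = ker ∂_k / im ∂_{k+1}:

  H_0: rank C_0 − rank ∂_1 = 5 − 4 = 1, and the invariant factors of ∂_1 are all 1, so H_0 = Z.
  H_1: rank ker ∂_1 − rank ∂_2 = (6 − 4) − 0 = 2, and there is no ∂_2, so H_1 = Z^2.

As a check, the Euler characteristic is 5 − 6 = -1, which agrees with 1 − 2 = -1.
(K is a triangulation of a wedge of 2 circles.)

H_0 ≅ Z,  H_1 ≅ Z^2.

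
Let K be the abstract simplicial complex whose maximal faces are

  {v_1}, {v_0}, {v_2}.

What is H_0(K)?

H_0 ≅ Z^3.

We work with the vertex ordering v_0 < v_1 < v_2. The simplices of K, each written with vertices in increasing order, are:

  0-simplices (3): [v_0], [v_1], [v_2]

Hence C_0 ≅ Z^3.

Reading off H_k = ker ∂_k / im ∂_{k+1}:

  H_0: rank C_0 − rank ∂_1 = 3 − 0 = 3, and there is no ∂_1, so H_0 ≅ Z^3.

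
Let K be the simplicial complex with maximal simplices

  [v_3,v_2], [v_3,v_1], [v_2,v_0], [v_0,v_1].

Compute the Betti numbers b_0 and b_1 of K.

b_0 = 1, b_1 = 1.

Take the total order v_0 < v_1 < v_2 < v_3 on the vertex set. Then K (dimension 1) consists of the simplices:

  0-simplices (4): [v_0], [v_1], [v_2], [v_3]
  1-simplices (4): [v_0,v_1], [v_0,v_2], [v_1,v_3], [v_2,v_3]

so the chain groups are C_0 ≅ Z^4, C_1 ≅ Z^4.

∂_1: C_1 → C_0 maps an edge to its endpoints' difference, ∂[p,q] = q − p. For instance
  ∂[v_2,v_3] = [v_3] − [v_2].
The resulting 4×4 matrix has rank 3, and its Smith normal form has invariant factors (1,1,1).

Now H_k = ker ∂_k / im ∂_{k+1}, so:

  H_0: rank C_0 − rank ∂_1 = 4 − 3 = 1, and the invariant factors of ∂_1 are all 1, so H_0 = Z.
  H_1: rank ker ∂_1 − rank ∂_2 = (4 − 3) − 0 = 1, and there is no ∂_2, so H_1 = Z.

As a check, the Euler characteristic is 4 − 4 = 0, which agrees with 1 − 1 = 0.

Hence the Betti numbers are b_0 = 1, b_1 = 1.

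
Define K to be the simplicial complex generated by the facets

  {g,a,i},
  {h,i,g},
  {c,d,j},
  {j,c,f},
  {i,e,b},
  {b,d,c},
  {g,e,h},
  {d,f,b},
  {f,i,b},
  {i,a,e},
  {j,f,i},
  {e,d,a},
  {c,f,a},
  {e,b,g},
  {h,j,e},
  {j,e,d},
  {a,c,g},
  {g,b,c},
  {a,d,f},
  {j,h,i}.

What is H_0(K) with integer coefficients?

H_0 = Z.

We work with the vertex ordering a < b < c < d < e < f < g < h < i < j. The simplices of K, each written with vertices in increasing order, are:

  0-simplices (10): a, b, c, d, e, f, g, h, i, j
  1-simplices (30): ac, ad, ae, af, ag, ai, bc, bd, be, bf, bg, bi, cd, cf, cg, cj, de, df, dj, eg, eh, ei, ej, fi, fj, gh, gi, hi, hj, ij
  2-simplices (20): acf, acg, ade, adf, aei, agi, bcd, bcg, bdf, beg, bei, bfi, cdj, cfj, dej, egh, ehj, fij, ghi, hij

Hence C_0 ≅ Z^10, C_1 ≅ Z^30, C_2 ≅ Z^20.

∂_1: C_1 → C_0 is given by ∂[p,q] = [q] − [p]. For instance
  ∂cf = f − c.
This gives a 10×30 integer matrix of rank 9; reducing to Smith normal form yields diagonal entries (1,1,1,1,1,1,1,1,1).

∂_2: C_2 → C_1 acts by ∂[p,q,r] = [q,r] − [p,r] + [p,q]. For instance
  ∂egh = gh − eh + eg,
  ∂ehj = hj − ej + eh.
As a 30×20 matrix over Z this has rank 20, with invariant factors (1,1,1,1,1,1,1,1,1,1,1,1,1,1,1,1,1,1,1,2).

Reading off H_k = ker ∂_k / im ∂_{k+1}:

  H_0: rank C_0 − rank ∂_1 = 10 − 9 = 1, and the invariant factors of ∂_1 are all 1, so H_0 = Z.

(K is a triangulation of the Klein bottle.)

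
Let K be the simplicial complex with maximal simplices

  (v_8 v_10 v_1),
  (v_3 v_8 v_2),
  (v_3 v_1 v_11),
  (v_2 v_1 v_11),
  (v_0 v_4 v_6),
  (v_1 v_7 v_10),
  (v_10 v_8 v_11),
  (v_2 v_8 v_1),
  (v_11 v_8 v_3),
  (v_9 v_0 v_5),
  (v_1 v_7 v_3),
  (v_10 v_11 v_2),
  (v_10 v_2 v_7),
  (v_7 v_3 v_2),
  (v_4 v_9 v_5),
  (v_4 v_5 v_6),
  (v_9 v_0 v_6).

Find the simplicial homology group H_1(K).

K has 12 vertices, 28 edges, 17 triangles.
rank ∂_1 = 10, rank ∂_2 = 17 ⇒ b_1 = 28 − 10 − 17 = 1; ∂_2 has invariant factor(s) [2] giving torsion. So H_1 ≅ Z × Z/2.

H_1 = Z × Z/2.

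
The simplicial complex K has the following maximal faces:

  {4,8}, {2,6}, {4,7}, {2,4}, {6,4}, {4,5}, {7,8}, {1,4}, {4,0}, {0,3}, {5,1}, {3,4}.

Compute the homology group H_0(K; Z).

H_0 ≅ Z.

Order the vertices as 0 < 1 < 2 < 3 < 4 < 5 < 6 < 7 < 8. Listing each simplex with vertices in this order, K has dimension 1 with simplices:

  0-simplices (9): [0], [1], [2], [3], [4], [5], [6], [7], [8]
  1-simplices (12): [0,3], [0,4], [1,4], [1,5], [2,4], [2,6], [3,4], [4,5], [4,6], [4,7], [4,8], [7,8]

so the chain groups are C_0 ≅ Z^9, C_1 ≅ Z^12.

Boundary ∂_1: C_1 → C_0 is given by ∂[p,q] = [q] − [p].
As a 9×12 matrix over Z this has rank 8, with invariant factors (1,1,1,1,1,1,1,1).

Now H_k = ker ∂_k / im ∂_{k+1}, so:

  H_0: rank C_0 − rank ∂_1 = 9 − 8 = 1, and the invariant factors of ∂_1 are all 1, so H_0 = Z.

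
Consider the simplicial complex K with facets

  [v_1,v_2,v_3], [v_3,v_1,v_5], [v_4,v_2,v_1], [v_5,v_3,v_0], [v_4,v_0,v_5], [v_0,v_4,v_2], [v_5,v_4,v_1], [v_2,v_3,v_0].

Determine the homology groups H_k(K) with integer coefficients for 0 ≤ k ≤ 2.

Take the total order v_0 < v_1 < v_2 < v_3 < v_4 < v_5 on the vertex set. Then K (dimension 2) consists of the simplices:

  0-simplices (6): [v_0], [v_1], [v_2], [v_3], [v_4], [v_5]
  1-simplices (12): [v_0,v_2], [v_0,v_3], [v_0,v_4], [v_0,v_5], [v_1,v_2], [v_1,v_3], [v_1,v_4], [v_1,v_5], [v_2,v_3], [v_2,v_4], [v_3,v_5], [v_4,v_5]
  2-simplices (8): [v_0,v_2,v_3], [v_0,v_2,v_4], [v_0,v_3,v_5], [v_0,v_4,v_5], [v_1,v_2,v_3], [v_1,v_2,v_4], [v_1,v_3,v_5], [v_1,v_4,v_5]

Hence C_0 ≅ Z^6, C_1 ≅ Z^12, C_2 ≅ Z^8.

The boundary map ∂_1: C_1 → C_0 is given by ∂[p,q] = [q] − [p]. For instance
  ∂[v_4,v_5] = [v_5] − [v_4].
This gives a 6×12 integer matrix of rank 5; reducing to Smith normal form yields diagonal entries (1,1,1,1,1).

∂_2: C_2 → C_1 acts by ∂[p,q,r] = [q,r] − [p,r] + [p,q]. For instance
  ∂[v_1,v_4,v_5] = [v_4,v_5] − [v_1,v_5] + [v_1,v_4],
  ∂[v_0,v_3,v_5] = [v_3,v_5] − [v_0,v_5] + [v_0,v_3].
The resulting 12×8 matrix has rank 7, and its Smith normal form has invariant factors (1,1,1,1,1,1,1).

From H_k ≅ ker(∂_k) / im(∂_{k+1}) we obtain:

  H_0: rank C_0 − rank ∂_1 = 6 − 5 = 1, and the invariant factors of ∂_1 are all 1, so H_0 = Z.
  H_1: rank ker ∂_1 − rank ∂_2 = (12 − 5) − 7 = 0, and the invariant factors of ∂_2 are all 1, so H_1 = 0.
  H_2: rank ker ∂_2 − rank ∂_3 = (8 − 7) − 0 = 1, and there is no ∂_3, so H_2 = Z.

As a check, the Euler characteristic is 6 − 12 + 8 = 2, which agrees with 1 − 0 + 1 = 2.

H_0 = Z,  H_1 = 0,  H_2 = Z.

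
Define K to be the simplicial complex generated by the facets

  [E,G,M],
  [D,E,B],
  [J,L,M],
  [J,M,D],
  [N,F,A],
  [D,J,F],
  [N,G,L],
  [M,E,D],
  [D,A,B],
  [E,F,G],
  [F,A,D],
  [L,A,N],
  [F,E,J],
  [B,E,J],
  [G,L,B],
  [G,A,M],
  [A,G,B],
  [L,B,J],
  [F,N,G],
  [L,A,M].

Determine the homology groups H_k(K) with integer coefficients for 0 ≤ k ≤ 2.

H_0 ≅ Z,  H_1 ≅ Z ⊕ Z_2,  H_2 = 0.

Order the vertices as A < B < D < E < F < G < J < L < M < N. Listing each simplex with vertices in this order, K has dimension 2 with simplices:

  0-simplices (10): A, B, D, E, F, G, J, L, M, N
  1-simplices (30): AB, AD, AF, AG, AL, AM, AN, BD, BE, BG, BJ, BL, DE, DF, DJ, DM, EF, EG, EJ, EM, FG, FJ, FN, GL, GM, GN, JL, JM, LM, LN
  2-simplices (20): ABD, ABG, ADF, AFN, AGM, ALM, ALN, BDE, BEJ, BGL, BJL, DEM, DFJ, DJM, EFG, EFJ, EGM, FGN, GLN, JLM

giving chain groups C_0 ≅ Z^10, C_1 ≅ Z^30, C_2 ≅ Z^20.

The boundary map ∂_1: C_1 → C_0 is given by ∂[p,q] = [q] − [p]. For instance
  ∂BG = G − B.
The 10×30 boundary matrix has rank 9 and Smith normal form diag(1,1,1,1,1,1,1,1,1).

Boundary ∂_2: C_2 → C_1 acts by ∂[p,q,r] = [q,r] − [p,r] + [p,q]. For instance
  ∂JLM = LM − JM + JL,
  ∂ALM = LM − AM + AL.
This gives a 30×20 integer matrix of rank 20; reducing to Smith normal form yields diagonal entries (1,1,1,1,1,1,1,1,1,1,1,1,1,1,1,1,1,1,1,2).

From H_k ≅ ker(∂_k) / im(∂_{k+1}) we obtain:

  H_0: rank C_0 − rank ∂_1 = 10 − 9 = 1, and the invariant factors of ∂_1 are all 1, so H_0 ≅ Z.
  H_1: rank ker ∂_1 − rank ∂_2 = (30 − 9) − 20 = 1, and ∂_2 has invariant factor 2 > 1, so H_1 ≅ Z ⊕ Z_2.
  H_2: rank ker ∂_2 − rank ∂_3 = (20 − 20) − 0 = 0, and there is no ∂_3, so H_2 ≅ 0.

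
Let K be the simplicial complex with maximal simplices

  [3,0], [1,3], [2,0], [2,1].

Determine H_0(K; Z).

H_0 ≅ Z.

We work with the vertex ordering 0 < 1 < 2 < 3. The simplices of K, each written with vertices in increasing order, are:

  0-simplices (4): [0], [1], [2], [3]
  1-simplices (4): [0,2], [0,3], [1,2], [1,3]

Hence C_0 ≅ Z^4, C_1 ≅ Z^4.

The boundary map ∂_1: C_1 → C_0 is given by ∂[p,q] = [q] − [p].
The 4×4 boundary matrix has rank 3 and Smith normal form diag(1,1,1).

Computing H_k = (kernel of ∂_k) / (image of ∂_{k+1}):

  H_0: rank C_0 − rank ∂_1 = 4 − 3 = 1, and the invariant factors of ∂_1 are all 1, so H_0 = Z.

(K is a triangulation of the circle S^1.)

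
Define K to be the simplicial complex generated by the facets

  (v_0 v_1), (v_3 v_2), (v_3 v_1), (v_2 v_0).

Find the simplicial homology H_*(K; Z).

Take the total order v_0 < v_1 < v_2 < v_3 on the vertex set. Then K (dimension 1) consists of the simplices:

  0-simplices (4): [v_0], [v_1], [v_2], [v_3]
  1-simplices (4): [v_0,v_1], [v_0,v_2], [v_1,v_3], [v_2,v_3]

giving chain groups C_0 ≅ Z^4, C_1 ≅ Z^4.

Boundary ∂_1: C_1 → C_0 sends each edge [p,q] (with p < q) to q − p. For instance
  ∂[v_2,v_3] = [v_3] − [v_2].
This gives a 4×4 integer matrix of rank 3; reducing to Smith normal form yields diagonal entries (1,1,1).

From H_k ≅ ker(∂_k) / im(∂_{k+1}) we obtain:

  H_0: rank C_0 − rank ∂_1 = 4 − 3 = 1, and the invariant factors of ∂_1 are all 1, so H_0 = Z.
  H_1: rank ker ∂_1 − rank ∂_2 = (4 − 3) − 0 = 1, and there is no ∂_2, so H_1 = Z.

As a check, the Euler characteristic is 4 − 4 = 0, which agrees with 1 − 1 = 0.
(K is a triangulation of the circle S^1.)

H_0 = Z,  H_1 = Z.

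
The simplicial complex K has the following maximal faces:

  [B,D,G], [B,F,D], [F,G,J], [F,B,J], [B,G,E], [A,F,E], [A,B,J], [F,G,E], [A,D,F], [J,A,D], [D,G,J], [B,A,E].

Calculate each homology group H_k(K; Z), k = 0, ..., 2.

H_0 ≅ Z,  H_1 ≅ Z/2,  H_2 = 0.

K has 7 vertices, 18 edges, 12 triangles.
rank ∂_0 = 0, rank ∂_1 = 6 ⇒ b_0 = 7 − 0 − 6 = 1; all invariant factors of ∂_1 are 1 so no torsion. So H_0 ≅ Z.
rank ∂_1 = 6, rank ∂_2 = 12 ⇒ b_1 = 18 − 6 − 12 = 0; ∂_2 has invariant factor(s) [2] giving torsion. So H_1 ≅ Z/2.
rank ∂_2 = 12, rank ∂_3 = 0 ⇒ b_2 = 12 − 12 − 0 = 0. So H_2 ≅ 0.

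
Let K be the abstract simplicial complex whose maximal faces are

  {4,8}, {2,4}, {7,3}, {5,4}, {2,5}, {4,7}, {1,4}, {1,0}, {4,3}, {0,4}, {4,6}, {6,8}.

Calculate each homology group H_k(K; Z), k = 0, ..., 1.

H_0 = Z,  H_1 = Z^4.

Order the vertices as 0 < 1 < 2 < 3 < 4 < 5 < 6 < 7 < 8. Listing each simplex with vertices in this order, K has dimension 1 with simplices:

  0-simplices (9): [0], [1], [2], [3], [4], [5], [6], [7], [8]
  1-simplices (12): [0,1], [0,4], [1,4], [2,4], [2,5], [3,4], [3,7], [4,5], [4,6], [4,7], [4,8], [6,8]

so the chain groups are C_0 ≅ Z^9, C_1 ≅ Z^12.

The boundary map ∂_1: C_1 → C_0 sends each edge [p,q] (with p < q) to q − p.
The 9×12 boundary matrix has rank 8 and Smith normal form diag(1,1,1,1,1,1,1,1).

From H_k ≅ ker(∂_k) / im(∂_{k+1}) we obtain:

  H_0: rank C_0 − rank ∂_1 = 9 − 8 = 1, and the invariant factors of ∂_1 are all 1, so H_0 ≅ Z.
  H_1: rank ker ∂_1 − rank ∂_2 = (12 − 8) − 0 = 4, and there is no ∂_2, so H_1 ≅ Z^4.

(K is a triangulation of a wedge of 4 circles.)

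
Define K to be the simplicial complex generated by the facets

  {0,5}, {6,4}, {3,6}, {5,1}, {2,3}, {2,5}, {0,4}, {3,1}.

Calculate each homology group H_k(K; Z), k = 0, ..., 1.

Order the vertices as 0 < 1 < 2 < 3 < 4 < 5 < 6. Listing each simplex with vertices in this order, K has dimension 1 with simplices:

  0-simplices (7): [0], [1], [2], [3], [4], [5], [6]
  1-simplices (8): [0,4], [0,5], [1,3], [1,5], [2,3], [2,5], [3,6], [4,6]

so the chain groups are C_0 ≅ Z^7, C_1 ≅ Z^8.

The boundary map ∂_1: C_1 → C_0 maps an edge to its endpoints' difference, ∂[p,q] = q − p. For instance
  ∂[2,3] = [3] − [2].
As a 7×8 matrix over Z this has rank 6, with invariant factors (1,1,1,1,1,1).

Now H_k = ker ∂_k / im ∂_{k+1}, so:

  H_0: rank C_0 − rank ∂_1 = 7 − 6 = 1, and the invariant factors of ∂_1 are all 1, so H_0 = Z.
  H_1: rank ker ∂_1 − rank ∂_2 = (8 − 6) − 0 = 2, and there is no ∂_2, so H_1 = Z^2.

H_0 = Z,  H_1 = Z^2.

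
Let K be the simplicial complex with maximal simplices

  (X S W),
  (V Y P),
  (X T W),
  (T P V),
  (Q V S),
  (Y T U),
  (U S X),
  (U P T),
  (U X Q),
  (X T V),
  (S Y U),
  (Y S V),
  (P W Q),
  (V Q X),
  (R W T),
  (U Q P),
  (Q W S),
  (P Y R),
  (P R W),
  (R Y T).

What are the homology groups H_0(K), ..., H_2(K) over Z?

Order the vertices as P < Q < R < S < T < U < V < W < X < Y. Listing each simplex with vertices in this order, K has dimension 2 with simplices:

  0-simplices (10): P, Q, R, S, T, U, V, W, X, Y
  1-simplices (30): PQ, PR, PT, PU, PV, PW, PY, QS, QU, QV, QW, QX, RT, RW, RY, SU, SV, SW, SX, SY, TU, TV, TW, TX, TY, UX, UY, VX, VY, WX
  2-simplices (20): PQU, PQW, PRW, PRY, PTU, PTV, PVY, QSV, QSW, QUX, QVX, RTW, RTY, SUX, SUY, SVY, SWX, TUY, TVX, TWX

Hence C_0 ≅ Z^10, C_1 ≅ Z^30, C_2 ≅ Z^20.

Boundary ∂_1: C_1 → C_0 is given by ∂[p,q] = [q] − [p].
The resulting 10×30 matrix has rank 9, and its Smith normal form has invariant factors (1,1,1,1,1,1,1,1,1).

The boundary map ∂_2: C_2 → C_1 sends each 2-simplex [p,q,r] to [q,r] − [p,r] + [p,q]. For instance
  ∂SVY = VY − SY + SV,
  ∂SUY = UY − SY + SU.
The resulting 30×20 matrix has rank 20, and its Smith normal form has invariant factors (1,1,1,1,1,1,1,1,1,1,1,1,1,1,1,1,1,1,1,2).

Now H_k = ker ∂_k / im ∂_{k+1}, so:

  H_0: rank C_0 − rank ∂_1 = 10 − 9 = 1, and the invariant factors of ∂_1 are all 1, so H_0 ≅ Z.
  H_1: rank ker ∂_1 − rank ∂_2 = (30 − 9) − 20 = 1, and ∂_2 has invariant factor 2 > 1, so H_1 ≅ Z ⊕ Z/2.
  H_2: rank ker ∂_2 − rank ∂_3 = (20 − 20) − 0 = 0, and there is no ∂_3, so H_2 ≅ 0.

As a check, the Euler characteristic is 10 − 30 + 20 = 0, which agrees with 1 − 1 + 0 = 0.

H_0 ≅ Z,  H_1 ≅ Z ⊕ Z/2,  H_2 = 0.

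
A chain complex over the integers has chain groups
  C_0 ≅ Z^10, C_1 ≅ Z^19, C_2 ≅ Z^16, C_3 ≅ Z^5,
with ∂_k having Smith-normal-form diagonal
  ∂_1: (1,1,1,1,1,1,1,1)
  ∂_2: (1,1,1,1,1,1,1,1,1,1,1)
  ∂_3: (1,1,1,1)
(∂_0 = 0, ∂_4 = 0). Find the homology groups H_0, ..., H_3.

H_0: b_0 = 10 − 0 − 8 = 2; torsion from ∂_1 factors > 1: none. So H_0 ≅ Z^2.
H_1: b_1 = 19 − 8 − 11 = 0; torsion from ∂_2 factors > 1: none. So H_1 ≅ 0.
H_2: b_2 = 16 − 11 − 4 = 1; torsion from ∂_3 factors > 1: none. So H_2 ≅ Z.
H_3: b_3 = 5 − 4 − 0 = 1; torsion from ∂_4 factors > 1: none. So H_3 ≅ Z.

H_0 ≅ Z^2,  H_1 = 0,  H_2 ≅ Z,  H_3 ≅ Z.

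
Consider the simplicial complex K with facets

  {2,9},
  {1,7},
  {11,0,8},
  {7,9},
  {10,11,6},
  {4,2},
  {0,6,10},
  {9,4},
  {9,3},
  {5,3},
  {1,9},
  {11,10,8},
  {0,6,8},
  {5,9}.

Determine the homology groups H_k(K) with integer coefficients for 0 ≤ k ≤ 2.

K has 12 vertices, 19 edges, 5 triangles.
rank ∂_0 = 0, rank ∂_1 = 10 ⇒ b_0 = 12 − 0 − 10 = 2; all invariant factors of ∂_1 are 1 so no torsion. So H_0 = Z^2.
rank ∂_1 = 10, rank ∂_2 = 5 ⇒ b_1 = 19 − 10 − 5 = 4; all invariant factors of ∂_2 are 1 so no torsion. So H_1 = Z^4.
rank ∂_2 = 5, rank ∂_3 = 0 ⇒ b_2 = 5 − 5 − 0 = 0. So H_2 = 0.

H_0 = Z^2,  H_1 = Z^4,  H_2 = 0.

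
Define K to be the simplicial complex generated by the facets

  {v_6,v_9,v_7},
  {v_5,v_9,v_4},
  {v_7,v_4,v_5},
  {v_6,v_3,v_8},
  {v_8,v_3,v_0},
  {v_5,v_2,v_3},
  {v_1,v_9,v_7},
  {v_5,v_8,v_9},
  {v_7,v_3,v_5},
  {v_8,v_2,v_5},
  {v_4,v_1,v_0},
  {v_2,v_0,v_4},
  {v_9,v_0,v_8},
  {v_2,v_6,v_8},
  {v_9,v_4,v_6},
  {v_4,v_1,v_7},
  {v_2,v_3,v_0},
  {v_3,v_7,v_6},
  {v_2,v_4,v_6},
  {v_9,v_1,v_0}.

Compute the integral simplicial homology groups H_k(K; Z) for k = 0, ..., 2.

Take the total order v_0 < v_1 < v_2 < v_3 < v_4 < v_5 < v_6 < v_7 < v_8 < v_9 on the vertex set. Then K (dimension 2) consists of the simplices:

  0-simplices (10): [v_0], [v_1], [v_2], [v_3], [v_4], [v_5], [v_6], [v_7], [v_8], [v_9]
  1-simplices (30): (30 of them)
  2-simplices (20): (20 of them)

so the chain groups are C_0 ≅ Z^10, C_1 ≅ Z^30, C_2 ≅ Z^20.

The boundary map ∂_1: C_1 → C_0 maps an edge to its endpoints' difference, ∂[p,q] = q − p. For instance
  ∂[v_3,v_5] = [v_5] − [v_3].
The 10×30 boundary matrix has rank 9 and Smith normal form diag(1,1,1,1,1,1,1,1,1).

Boundary ∂_2: C_2 → C_1 maps a triangle to the signed sum of its edges. For instance
  ∂[v_5,v_8,v_9] = [v_8,v_9] − [v_5,v_9] + [v_5,v_8],
  ∂[v_0,v_1,v_9] = [v_1,v_9] − [v_0,v_9] + [v_0,v_1].
The 30×20 boundary matrix has rank 20 and Smith normal form diag(1,1,1,1,1,1,1,1,1,1,1,1,1,1,1,1,1,1,1,2).

Computing H_k = (kernel of ∂_k) / (image of ∂_{k+1}):

  H_0: rank C_0 − rank ∂_1 = 10 − 9 = 1, and the invariant factors of ∂_1 are all 1, so H_0 = Z.
  H_1: rank ker ∂_1 − rank ∂_2 = (30 − 9) − 20 = 1, and ∂_2 has invariant factor 2 > 1, so H_1 = Z ⊕ Z/2.
  H_2: rank ker ∂_2 − rank ∂_3 = (20 − 20) − 0 = 0, and there is no ∂_3, so H_2 = 0.

H_0 = Z,  H_1 = Z ⊕ Z/2,  H_2 = 0.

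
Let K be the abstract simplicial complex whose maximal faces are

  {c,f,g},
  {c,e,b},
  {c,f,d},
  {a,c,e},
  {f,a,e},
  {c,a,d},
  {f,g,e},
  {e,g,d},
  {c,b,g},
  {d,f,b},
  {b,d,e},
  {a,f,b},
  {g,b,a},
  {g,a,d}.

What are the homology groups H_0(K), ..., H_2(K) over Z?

H_0 ≅ Z,  H_1 ≅ Z^2,  H_2 ≅ Z.

K has 7 vertices, 21 edges, 14 triangles.
rank ∂_0 = 0, rank ∂_1 = 6 ⇒ b_0 = 7 − 0 − 6 = 1; all invariant factors of ∂_1 are 1 so no torsion. So H_0 = Z.
rank ∂_1 = 6, rank ∂_2 = 13 ⇒ b_1 = 21 − 6 − 13 = 2; all invariant factors of ∂_2 are 1 so no torsion. So H_1 = Z^2.
rank ∂_2 = 13, rank ∂_3 = 0 ⇒ b_2 = 14 − 13 − 0 = 1. So H_2 = Z.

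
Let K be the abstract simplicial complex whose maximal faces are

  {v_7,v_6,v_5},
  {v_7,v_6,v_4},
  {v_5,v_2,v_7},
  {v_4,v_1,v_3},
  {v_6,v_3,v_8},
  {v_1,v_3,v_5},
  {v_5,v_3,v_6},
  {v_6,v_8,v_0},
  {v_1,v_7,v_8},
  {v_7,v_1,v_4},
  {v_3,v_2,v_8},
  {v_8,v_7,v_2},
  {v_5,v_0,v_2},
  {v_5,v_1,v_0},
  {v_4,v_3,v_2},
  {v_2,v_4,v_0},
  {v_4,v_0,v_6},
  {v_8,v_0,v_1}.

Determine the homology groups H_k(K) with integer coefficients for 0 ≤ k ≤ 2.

Take the total order v_0 < v_1 < v_2 < v_3 < v_4 < v_5 < v_6 < v_7 < v_8 on the vertex set. Then K (dimension 2) consists of the simplices:

  0-simplices (9): [v_0], [v_1], [v_2], [v_3], [v_4], [v_5], [v_6], [v_7], [v_8]
  1-simplices (27): (27 of them)
  2-simplices (18): (18 of them)

giving chain groups C_0 ≅ Z^9, C_1 ≅ Z^27, C_2 ≅ Z^18.

The boundary map ∂_1: C_1 → C_0 sends each edge [p,q] (with p < q) to q − p. For instance
  ∂[v_6,v_7] = [v_7] − [v_6].
The resulting 9×27 matrix has rank 8, and its Smith normal form has invariant factors (1,1,1,1,1,1,1,1).

The boundary map ∂_2: C_2 → C_1 acts by ∂[p,q,r] = [q,r] − [p,r] + [p,q]. For instance
  ∂[v_0,v_2,v_5] = [v_2,v_5] − [v_0,v_5] + [v_0,v_2],
  ∂[v_2,v_7,v_8] = [v_7,v_8] − [v_2,v_8] + [v_2,v_7].
This gives a 27×18 integer matrix of rank 17; reducing to Smith normal form yields diagonal entries (1,1,1,1,1,1,1,1,1,1,1,1,1,1,1,1,1).

Now H_k = ker ∂_k / im ∂_{k+1}, so:

  H_0: rank C_0 − rank ∂_1 = 9 − 8 = 1, and the invariant factors of ∂_1 are all 1, so H_0 ≅ Z.
  H_1: rank ker ∂_1 − rank ∂_2 = (27 − 8) − 17 = 2, and the invariant factors of ∂_2 are all 1, so H_1 ≅ Z^2.
  H_2: rank ker ∂_2 − rank ∂_3 = (18 − 17) − 0 = 1, and there is no ∂_3, so H_2 ≅ Z.

(K is a triangulation of the torus T^2.)

H_0 ≅ Z,  H_1 ≅ Z^2,  H_2 ≅ Z.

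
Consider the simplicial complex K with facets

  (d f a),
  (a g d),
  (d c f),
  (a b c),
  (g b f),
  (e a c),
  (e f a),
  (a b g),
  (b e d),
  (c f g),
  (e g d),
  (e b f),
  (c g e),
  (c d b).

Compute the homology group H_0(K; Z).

Fix the vertex order a < b < c < d < e < f < g and write every simplex with vertices in increasing order. Then dim K = 2 and the simplices of K are:

  0-simplices (7): a, b, c, d, e, f, g
  1-simplices (21): ab, ac, ad, ae, af, ag, bc, bd, be, bf, bg, cd, ce, cf, cg, de, df, dg, ef, eg, fg
  2-simplices (14): abc, abg, ace, adf, adg, aef, bcd, bde, bef, bfg, cdf, ceg, cfg, deg

Hence C_0 ≅ Z^7, C_1 ≅ Z^21, C_2 ≅ Z^14.

The boundary map ∂_1: C_1 → C_0 is given by ∂[p,q] = [q] − [p].
The 7×21 boundary matrix has rank 6 and Smith normal form diag(1,1,1,1,1,1).

The boundary map ∂_2: C_2 → C_1 maps a triangle to the signed sum of its edges. For instance
  ∂abg = bg − ag + ab,
  ∂bcd = cd − bd + bc.
The resulting 21×14 matrix has rank 13, and its Smith normal form has invariant factors (1,1,1,1,1,1,1,1,1,1,1,1,1).

Computing H_k = (kernel of ∂_k) / (image of ∂_{k+1}):

  H_0: rank C_0 − rank ∂_1 = 7 − 6 = 1, and the invariant factors of ∂_1 are all 1, so H_0 ≅ Z.

H_0 ≅ Z.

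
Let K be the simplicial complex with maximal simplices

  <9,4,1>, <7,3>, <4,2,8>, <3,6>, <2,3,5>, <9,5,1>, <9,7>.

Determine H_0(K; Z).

H_0 = Z.

Fix the vertex order 1 < 2 < 3 < 4 < 5 < 6 < 7 < 8 < 9 and write every simplex with vertices in increasing order. Then dim K = 2 and the simplices of K are:

  0-simplices (9): [1], [2], [3], [4], [5], [6], [7], [8], [9]
  1-simplices (14): [1,4], [1,5], [1,9], [2,3], [2,4], [2,5], [2,8], [3,5], [3,6], [3,7], [4,8], [4,9], [5,9], [7,9]
  2-simplices (4): [1,4,9], [1,5,9], [2,3,5], [2,4,8]

so the chain groups are C_0 ≅ Z^9, C_1 ≅ Z^14, C_2 ≅ Z^4.

The boundary map ∂_1: C_1 → C_0 is given by ∂[p,q] = [q] − [p].
The 9×14 boundary matrix has rank 8 and Smith normal form diag(1,1,1,1,1,1,1,1).

The boundary map ∂_2: C_2 → C_1 sends each 2-simplex [p,q,r] to [q,r] − [p,r] + [p,q]. For instance
  ∂[2,4,8] = [4,8] − [2,8] + [2,4],
  ∂[1,4,9] = [4,9] − [1,9] + [1,4].
As a 14×4 matrix over Z this has rank 4, with invariant factors (1,1,1,1).

Now H_k = ker ∂_k / im ∂_{k+1}, so:

  H_0: rank C_0 − rank ∂_1 = 9 − 8 = 1, and the invariant factors of ∂_1 are all 1, so H_0 = Z.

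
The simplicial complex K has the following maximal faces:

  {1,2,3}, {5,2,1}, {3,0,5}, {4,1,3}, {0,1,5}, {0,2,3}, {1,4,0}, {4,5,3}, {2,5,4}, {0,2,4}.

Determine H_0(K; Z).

Take the total order 0 < 1 < 2 < 3 < 4 < 5 on the vertex set. Then K (dimension 2) consists of the simplices:

  0-simplices (6): [0], [1], [2], [3], [4], [5]
  1-simplices (15): [0,1], [0,2], [0,3], [0,4], [0,5], [1,2], [1,3], [1,4], [1,5], [2,3], [2,4], [2,5], [3,4], [3,5], [4,5]
  2-simplices (10): [0,1,4], [0,1,5], [0,2,3], [0,2,4], [0,3,5], [1,2,3], [1,2,5], [1,3,4], [2,4,5], [3,4,5]

giving chain groups C_0 ≅ Z^6, C_1 ≅ Z^15, C_2 ≅ Z^10.

∂_1: C_1 → C_0 maps an edge to its endpoints' difference, ∂[p,q] = q − p. For instance
  ∂[0,4] = [4] − [0].
The resulting 6×15 matrix has rank 5, and its Smith normal form has invariant factors (1,1,1,1,1).

The boundary map ∂_2: C_2 → C_1 sends each 2-simplex [p,q,r] to [q,r] − [p,r] + [p,q]. For instance
  ∂[0,2,3] = [2,3] − [0,3] + [0,2],
  ∂[1,2,3] = [2,3] − [1,3] + [1,2].
The 15×10 boundary matrix has rank 10 and Smith normal form diag(1,1,1,1,1,1,1,1,1,2).

From H_k ≅ ker(∂_k) / im(∂_{k+1}) we obtain:

  H_0: rank C_0 − rank ∂_1 = 6 − 5 = 1, and the invariant factors of ∂_1 are all 1, so H_0 = Z.

H_0 ≅ Z.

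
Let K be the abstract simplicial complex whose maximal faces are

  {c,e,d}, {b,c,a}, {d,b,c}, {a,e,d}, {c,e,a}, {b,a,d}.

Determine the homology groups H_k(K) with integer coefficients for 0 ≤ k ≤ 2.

Fix the vertex order a < b < c < d < e and write every simplex with vertices in increasing order. Then dim K = 2 and the simplices of K are:

  0-simplices (5): a, b, c, d, e
  1-simplices (9): ab, ac, ad, ae, bc, bd, cd, ce, de
  2-simplices (6): abc, abd, ace, ade, bcd, cde

giving chain groups C_0 ≅ Z^5, C_1 ≅ Z^9, C_2 ≅ Z^6.

∂_1: C_1 → C_0 is given by ∂[p,q] = [q] − [p]. For instance
  ∂ae = e − a.
The 5×9 boundary matrix has rank 4 and Smith normal form diag(1,1,1,1).

The boundary map ∂_2: C_2 → C_1 acts by ∂[p,q,r] = [q,r] − [p,r] + [p,q]. For instance
  ∂abd = bd − ad + ab,
  ∂cde = de − ce + cd.
The 9×6 boundary matrix has rank 5 and Smith normal form diag(1,1,1,1,1).

From H_k ≅ ker(∂_k) / im(∂_{k+1}) we obtain:

  H_0: rank C_0 − rank ∂_1 = 5 − 4 = 1, and the invariant factors of ∂_1 are all 1, so H_0 ≅ Z.
  H_1: rank ker ∂_1 − rank ∂_2 = (9 − 4) − 5 = 0, and the invariant factors of ∂_2 are all 1, so H_1 ≅ 0.
  H_2: rank ker ∂_2 − rank ∂_3 = (6 − 5) − 0 = 1, and there is no ∂_3, so H_2 ≅ Z.

As a check, the Euler characteristic is 5 − 9 + 6 = 2, which agrees with 1 − 0 + 1 = 2.
(K is a triangulation of the 2-sphere S^2.)

H_0 ≅ Z,  H_1 = 0,  H_2 ≅ Z.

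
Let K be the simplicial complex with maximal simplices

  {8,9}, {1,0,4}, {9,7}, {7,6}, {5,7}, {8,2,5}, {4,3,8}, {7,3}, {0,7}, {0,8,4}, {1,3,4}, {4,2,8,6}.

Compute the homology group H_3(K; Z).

H_3 = 0.

We work with the vertex ordering 0 < 1 < 2 < 3 < 4 < 5 < 6 < 7 < 8 < 9. The simplices of K, each written with vertices in increasing order, are:

  0-simplices (10): [0], [1], [2], [3], [4], [5], [6], [7], [8], [9]
  1-simplices (21): [0,1], [0,4], [0,7], [0,8], [1,3], [1,4], [2,4], [2,5], [2,6], [2,8], [3,4], [3,7], [3,8], [4,6], [4,8], [5,7], [5,8], [6,7], [6,8], [7,9], [8,9]
  2-simplices (9): [0,1,4], [0,4,8], [1,3,4], [2,4,6], [2,4,8], [2,5,8], [2,6,8], [3,4,8], [4,6,8]
  3-simplices (1): [2,4,6,8]

so the chain groups are C_0 ≅ Z^10, C_1 ≅ Z^21, C_2 ≅ Z^9, C_3 ≅ Z^1.

∂_1: C_1 → C_0 sends each edge [p,q] (with p < q) to q − p. For instance
  ∂[1,3] = [3] − [1].
The resulting 10×21 matrix has rank 9, and its Smith normal form has invariant factors (1,1,1,1,1,1,1,1,1).

Boundary ∂_2: C_2 → C_1 acts by ∂[p,q,r] = [q,r] − [p,r] + [p,q]. For instance
  ∂[2,4,6] = [4,6] − [2,6] + [2,4],
  ∂[0,4,8] = [4,8] − [0,8] + [0,4].
As a 21×9 matrix over Z this has rank 8, with invariant factors (1,1,1,1,1,1,1,1).

The boundary map ∂_3: C_3 → C_2 sends each 3-simplex σ to the alternating sum Σ_i (−1)^i (σ with its i-th vertex removed). For instance
  ∂[2,4,6,8] = [4,6,8] − [2,6,8] + [2,4,8] − [2,4,6].
As a 9×1 matrix over Z this has rank 1, with invariant factors (1).

Reading off H_k = ker ∂_k / im ∂_{k+1}:

  H_3: rank ker ∂_3 − rank ∂_4 = (1 − 1) − 0 = 0, and there is no ∂_4, so H_3 = 0.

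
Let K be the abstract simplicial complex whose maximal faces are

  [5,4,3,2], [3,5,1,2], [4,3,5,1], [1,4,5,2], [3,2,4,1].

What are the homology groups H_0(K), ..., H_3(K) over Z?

We work with the vertex ordering 1 < 2 < 3 < 4 < 5. The simplices of K, each written with vertices in increasing order, are:

  0-simplices (5): [1], [2], [3], [4], [5]
  1-simplices (10): [1,2], [1,3], [1,4], [1,5], [2,3], [2,4], [2,5], [3,4], [3,5], [4,5]
  2-simplices (10): [1,2,3], [1,2,4], [1,2,5], [1,3,4], [1,3,5], [1,4,5], [2,3,4], [2,3,5], [2,4,5], [3,4,5]
  3-simplices (5): [1,2,3,4], [1,2,3,5], [1,2,4,5], [1,3,4,5], [2,3,4,5]

so the chain groups are C_0 ≅ Z^5, C_1 ≅ Z^10, C_2 ≅ Z^10, C_3 ≅ Z^5.

Boundary ∂_1: C_1 → C_0 is given by ∂[p,q] = [q] − [p]. For instance
  ∂[1,5] = [5] − [1].
The resulting 5×10 matrix has rank 4, and its Smith normal form has invariant factors (1,1,1,1).

Boundary ∂_2: C_2 → C_1 acts by ∂[p,q,r] = [q,r] − [p,r] + [p,q]. For instance
  ∂[2,3,4] = [3,4] − [2,4] + [2,3],
  ∂[2,4,5] = [4,5] − [2,5] + [2,4].
The 10×10 boundary matrix has rank 6 and Smith normal form diag(1,1,1,1,1,1).

Boundary ∂_3: C_3 → C_2 sends each 3-simplex σ to the alternating sum Σ_i (−1)^i (σ with its i-th vertex removed). For instance
  ∂[1,2,4,5] = [2,4,5] − [1,4,5] + [1,2,5] − [1,2,4],
  ∂[1,2,3,5] = [2,3,5] − [1,3,5] + [1,2,5] − [1,2,3].
As a 10×5 matrix over Z this has rank 4, with invariant factors (1,1,1,1).

From H_k ≅ ker(∂_k) / im(∂_{k+1}) we obtain:

  H_0: rank C_0 − rank ∂_1 = 5 − 4 = 1, and the invariant factors of ∂_1 are all 1, so H_0 = Z.
  H_1: rank ker ∂_1 − rank ∂_2 = (10 − 4) − 6 = 0, and the invariant factors of ∂_2 are all 1, so H_1 = 0.
  H_2: rank ker ∂_2 − rank ∂_3 = (10 − 6) − 4 = 0, and the invariant factors of ∂_3 are all 1, so H_2 = 0.
  H_3: rank ker ∂_3 − rank ∂_4 = (5 − 4) − 0 = 1, and there is no ∂_4, so H_3 = Z.

H_0 = Z,  H_1 = 0,  H_2 = 0,  H_3 = Z.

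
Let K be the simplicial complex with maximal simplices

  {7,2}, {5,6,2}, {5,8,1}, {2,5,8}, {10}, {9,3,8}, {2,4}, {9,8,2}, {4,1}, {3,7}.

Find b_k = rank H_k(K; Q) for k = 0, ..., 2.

b_0 = 2, b_1 = 2, b_2 = 0.

Fix the vertex order 1 < 2 < 3 < 4 < 5 < 6 < 7 < 8 < 9 < 10 and write every simplex with vertices in increasing order. Then dim K = 2 and the simplices of K are:

  0-simplices (10): [1], [2], [3], [4], [5], [6], [7], [8], [9], [10]
  1-simplices (15): [1,4], [1,5], [1,8], [2,4], [2,5], [2,6], [2,7], [2,8], [2,9], [3,7], [3,8], [3,9], [5,6], [5,8], [8,9]
  2-simplices (5): [1,5,8], [2,5,6], [2,5,8], [2,8,9], [3,8,9]

so the chain groups are C_0 ≅ Z^10, C_1 ≅ Z^15, C_2 ≅ Z^5.

Boundary ∂_1: C_1 → C_0 is given by ∂[p,q] = [q] − [p]. For instance
  ∂[1,5] = [5] − [1].
As a 10×15 matrix over Z this has rank 8, with invariant factors (1,1,1,1,1,1,1,1).

The boundary map ∂_2: C_2 → C_1 sends each 2-simplex [p,q,r] to [q,r] − [p,r] + [p,q]. For instance
  ∂[2,5,6] = [5,6] − [2,6] + [2,5],
  ∂[2,5,8] = [5,8] − [2,8] + [2,5].
The resulting 15×5 matrix has rank 5, and its Smith normal form has invariant factors (1,1,1,1,1).

Now H_k = ker ∂_k / im ∂_{k+1}, so:

  H_0: rank C_0 − rank ∂_1 = 10 − 8 = 2, and the invariant factors of ∂_1 are all 1, so H_0 ≅ Z^2.
  H_1: rank ker ∂_1 − rank ∂_2 = (15 − 8) − 5 = 2, and the invariant factors of ∂_2 are all 1, so H_1 ≅ Z^2.
  H_2: rank ker ∂_2 − rank ∂_3 = (5 − 5) − 0 = 0, and there is no ∂_3, so H_2 ≅ 0.

Hence the Betti numbers are b_0 = 2, b_1 = 2, b_2 = 0.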